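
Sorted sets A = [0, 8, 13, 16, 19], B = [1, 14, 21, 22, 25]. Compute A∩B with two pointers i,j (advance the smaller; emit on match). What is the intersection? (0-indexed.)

[i=0,j=0] 0<1 → i++
[i=1,j=0] 8>1 → j++
[i=1,j=1] 8<14 → i++
[i=2,j=1] 13<14 → i++
[i=3,j=1] 16>14 → j++
[i=3,j=2] 16<21 → i++
[i=4,j=2] 19<21 → i++

intersection = []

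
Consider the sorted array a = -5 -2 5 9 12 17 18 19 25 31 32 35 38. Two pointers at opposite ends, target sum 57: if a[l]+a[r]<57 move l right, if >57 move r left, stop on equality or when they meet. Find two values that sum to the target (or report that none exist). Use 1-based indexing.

[1,13] -5+38=33 <57 → l++
[2,13] -2+38=36 <57 → l++
[3,13] 5+38=43 <57 → l++
[4,13] 9+38=47 <57 → l++
[5,13] 12+38=50 <57 → l++
[6,13] 17+38=55 <57 → l++
[7,13] 18+38=56 <57 → l++
[8,13] 19+38=57 → found

(19, 38)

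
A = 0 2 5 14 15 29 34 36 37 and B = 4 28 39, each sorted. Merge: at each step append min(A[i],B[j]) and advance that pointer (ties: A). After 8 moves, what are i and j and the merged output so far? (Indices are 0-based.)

i=6, j=2, merged so far=[0, 2, 4, 5, 14, 15, 28, 29]

[i=0,j=0] A[i]=0<=B[j]=4 take 0 → i++
[i=1,j=0] A[i]=2<=B[j]=4 take 2 → i++
[i=2,j=0] A[i]=5>B[j]=4 take 4 → j++
[i=2,j=1] A[i]=5<=B[j]=28 take 5 → i++
[i=3,j=1] A[i]=14<=B[j]=28 take 14 → i++
[i=4,j=1] A[i]=15<=B[j]=28 take 15 → i++
[i=5,j=1] A[i]=29>B[j]=28 take 28 → j++
[i=5,j=2] A[i]=29<=B[j]=39 take 29 → i++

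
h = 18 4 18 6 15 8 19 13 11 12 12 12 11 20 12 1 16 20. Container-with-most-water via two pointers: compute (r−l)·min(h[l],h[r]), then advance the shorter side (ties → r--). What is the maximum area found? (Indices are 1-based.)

[1,18] min(18,20)*17=306 best=306 * → l++
[2,18] min(4,20)*16=64 best=306 → l++
[3,18] min(18,20)*15=270 best=306 → l++
[4,18] min(6,20)*14=84 best=306 → l++
[5,18] min(15,20)*13=195 best=306 → l++
[6,18] min(8,20)*12=96 best=306 → l++
[7,18] min(19,20)*11=209 best=306 → l++
[8,18] min(13,20)*10=130 best=306 → l++
[9,18] min(11,20)*9=99 best=306 → l++
[10,18] min(12,20)*8=96 best=306 → l++
[11,18] min(12,20)*7=84 best=306 → l++
[12,18] min(12,20)*6=72 best=306 → l++
[13,18] min(11,20)*5=55 best=306 → l++
[14,18] min(20,20)*4=80 best=306 → r--
[14,17] min(20,16)*3=48 best=306 → r--
[14,16] min(20,1)*2=2 best=306 → r--
[14,15] min(20,12)*1=12 best=306 → r--

max area = 306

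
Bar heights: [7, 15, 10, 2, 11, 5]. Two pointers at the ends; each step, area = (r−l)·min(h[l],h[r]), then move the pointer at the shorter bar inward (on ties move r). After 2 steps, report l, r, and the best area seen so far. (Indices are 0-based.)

l=1, r=4, best area=28

l=0 r=5: min(7,5)*5=25 best=25 *, r--
l=0 r=4: min(7,11)*4=28 best=28 *, l++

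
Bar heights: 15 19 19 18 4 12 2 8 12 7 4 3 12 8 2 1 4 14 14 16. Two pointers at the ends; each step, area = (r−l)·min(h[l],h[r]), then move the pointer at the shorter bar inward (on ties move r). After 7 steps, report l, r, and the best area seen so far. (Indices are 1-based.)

[1,20] min(15,16)*19=285 best=285 * → l++
[2,20] min(19,16)*18=288 best=288 * → r--
[2,19] min(19,14)*17=238 best=288 → r--
[2,18] min(19,14)*16=224 best=288 → r--
[2,17] min(19,4)*15=60 best=288 → r--
[2,16] min(19,1)*14=14 best=288 → r--
[2,15] min(19,2)*13=26 best=288 → r--

l=2, r=14, best area=288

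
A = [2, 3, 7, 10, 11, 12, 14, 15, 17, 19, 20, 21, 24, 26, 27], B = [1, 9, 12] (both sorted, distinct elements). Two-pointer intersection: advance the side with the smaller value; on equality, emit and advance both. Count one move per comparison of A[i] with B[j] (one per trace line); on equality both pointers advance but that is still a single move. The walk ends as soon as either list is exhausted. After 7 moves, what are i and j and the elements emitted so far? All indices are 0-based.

i=0 j=0: 2>1, j++
i=0 j=1: 2<9, i++
i=1 j=1: 3<9, i++
i=2 j=1: 7<9, i++
i=3 j=1: 10>9, j++
i=3 j=2: 10<12, i++
i=4 j=2: 11<12, i++

i=5, j=2, emitted=[]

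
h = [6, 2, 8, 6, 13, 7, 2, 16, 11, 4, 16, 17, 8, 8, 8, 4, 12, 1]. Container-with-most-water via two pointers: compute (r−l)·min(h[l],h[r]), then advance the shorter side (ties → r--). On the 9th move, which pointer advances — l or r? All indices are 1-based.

r

l=1 r=18: min(6,1)*17=17 best=17 *, r--
l=1 r=17: min(6,12)*16=96 best=96 *, l++
l=2 r=17: min(2,12)*15=30 best=96, l++
l=3 r=17: min(8,12)*14=112 best=112 *, l++
l=4 r=17: min(6,12)*13=78 best=112, l++
l=5 r=17: min(13,12)*12=144 best=144 *, r--
l=5 r=16: min(13,4)*11=44 best=144, r--
l=5 r=15: min(13,8)*10=80 best=144, r--
l=5 r=14: min(13,8)*9=72 best=144, r--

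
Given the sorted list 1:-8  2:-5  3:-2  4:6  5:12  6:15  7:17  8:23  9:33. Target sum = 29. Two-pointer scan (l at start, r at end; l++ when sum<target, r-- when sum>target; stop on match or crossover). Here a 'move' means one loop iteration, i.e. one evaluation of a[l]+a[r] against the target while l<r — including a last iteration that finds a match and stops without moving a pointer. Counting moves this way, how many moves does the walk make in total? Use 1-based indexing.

[1,9] -8+33=25 <29 → l++
[2,9] -5+33=28 <29 → l++
[3,9] -2+33=31 >29 → r--
[3,8] -2+23=21 <29 → l++
[4,8] 6+23=29 → found

5 moves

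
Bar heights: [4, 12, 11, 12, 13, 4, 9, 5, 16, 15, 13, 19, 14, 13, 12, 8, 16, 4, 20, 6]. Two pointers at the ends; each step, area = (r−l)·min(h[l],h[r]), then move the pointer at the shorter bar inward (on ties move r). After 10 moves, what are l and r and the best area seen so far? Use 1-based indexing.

l=10, r=19, best area=204

l=1 r=20: min(4,6)*19=76 best=76 *, l++
l=2 r=20: min(12,6)*18=108 best=108 *, r--
l=2 r=19: min(12,20)*17=204 best=204 *, l++
l=3 r=19: min(11,20)*16=176 best=204, l++
l=4 r=19: min(12,20)*15=180 best=204, l++
l=5 r=19: min(13,20)*14=182 best=204, l++
l=6 r=19: min(4,20)*13=52 best=204, l++
l=7 r=19: min(9,20)*12=108 best=204, l++
l=8 r=19: min(5,20)*11=55 best=204, l++
l=9 r=19: min(16,20)*10=160 best=204, l++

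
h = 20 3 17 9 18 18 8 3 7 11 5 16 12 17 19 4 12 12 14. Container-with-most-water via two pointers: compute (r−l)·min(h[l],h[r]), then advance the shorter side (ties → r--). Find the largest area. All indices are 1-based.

max area = 266

[1,19] min(20,14)*18=252 best=252 * → r--
[1,18] min(20,12)*17=204 best=252 → r--
[1,17] min(20,12)*16=192 best=252 → r--
[1,16] min(20,4)*15=60 best=252 → r--
[1,15] min(20,19)*14=266 best=266 * → r--
[1,14] min(20,17)*13=221 best=266 → r--
[1,13] min(20,12)*12=144 best=266 → r--
[1,12] min(20,16)*11=176 best=266 → r--
[1,11] min(20,5)*10=50 best=266 → r--
[1,10] min(20,11)*9=99 best=266 → r--
[1,9] min(20,7)*8=56 best=266 → r--
[1,8] min(20,3)*7=21 best=266 → r--
[1,7] min(20,8)*6=48 best=266 → r--
[1,6] min(20,18)*5=90 best=266 → r--
[1,5] min(20,18)*4=72 best=266 → r--
[1,4] min(20,9)*3=27 best=266 → r--
[1,3] min(20,17)*2=34 best=266 → r--
[1,2] min(20,3)*1=3 best=266 → r--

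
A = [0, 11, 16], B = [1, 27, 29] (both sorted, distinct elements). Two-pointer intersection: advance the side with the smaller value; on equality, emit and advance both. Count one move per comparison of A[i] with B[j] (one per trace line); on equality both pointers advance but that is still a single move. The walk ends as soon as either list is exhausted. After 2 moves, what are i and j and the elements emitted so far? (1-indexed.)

i=2, j=2, emitted=[]

[i=1,j=1] 0<1 → i++
[i=2,j=1] 11>1 → j++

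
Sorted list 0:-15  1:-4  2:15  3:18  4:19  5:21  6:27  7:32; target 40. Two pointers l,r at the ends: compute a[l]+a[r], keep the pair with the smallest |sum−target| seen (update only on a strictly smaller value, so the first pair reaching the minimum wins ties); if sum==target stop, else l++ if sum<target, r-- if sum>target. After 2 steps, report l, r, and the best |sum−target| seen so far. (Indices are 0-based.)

l=2, r=7, best |Δ|=12

l=0 r=7: -15+32=17 d=23 *, l++
l=1 r=7: -4+32=28 d=12 *, l++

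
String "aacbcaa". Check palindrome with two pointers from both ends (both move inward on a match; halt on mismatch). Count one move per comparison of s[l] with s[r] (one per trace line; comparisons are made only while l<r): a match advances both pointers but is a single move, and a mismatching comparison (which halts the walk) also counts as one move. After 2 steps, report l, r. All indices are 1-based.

l=3, r=5

l=1 r=7: 'a'=='a', l++,r--
l=2 r=6: 'a'=='a', l++,r--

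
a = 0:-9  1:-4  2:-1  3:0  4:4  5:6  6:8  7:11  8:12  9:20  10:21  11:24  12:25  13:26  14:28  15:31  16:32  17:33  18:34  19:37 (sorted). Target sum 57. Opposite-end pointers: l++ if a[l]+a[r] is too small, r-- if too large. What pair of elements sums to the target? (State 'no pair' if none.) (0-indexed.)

(20, 37)

l=0 r=19: -9+37=28 <57, l++
l=1 r=19: -4+37=33 <57, l++
l=2 r=19: -1+37=36 <57, l++
l=3 r=19: 0+37=37 <57, l++
l=4 r=19: 4+37=41 <57, l++
l=5 r=19: 6+37=43 <57, l++
l=6 r=19: 8+37=45 <57, l++
l=7 r=19: 11+37=48 <57, l++
l=8 r=19: 12+37=49 <57, l++
l=9 r=19: 20+37=57, found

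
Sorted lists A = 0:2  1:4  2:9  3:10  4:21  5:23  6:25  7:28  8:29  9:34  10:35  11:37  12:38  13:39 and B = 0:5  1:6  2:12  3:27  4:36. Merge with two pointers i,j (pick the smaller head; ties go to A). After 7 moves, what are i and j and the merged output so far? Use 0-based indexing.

i=4, j=3, merged so far=[2, 4, 5, 6, 9, 10, 12]

[i=0,j=0] A[i]=2<=B[j]=5 take 2 → i++
[i=1,j=0] A[i]=4<=B[j]=5 take 4 → i++
[i=2,j=0] A[i]=9>B[j]=5 take 5 → j++
[i=2,j=1] A[i]=9>B[j]=6 take 6 → j++
[i=2,j=2] A[i]=9<=B[j]=12 take 9 → i++
[i=3,j=2] A[i]=10<=B[j]=12 take 10 → i++
[i=4,j=2] A[i]=21>B[j]=12 take 12 → j++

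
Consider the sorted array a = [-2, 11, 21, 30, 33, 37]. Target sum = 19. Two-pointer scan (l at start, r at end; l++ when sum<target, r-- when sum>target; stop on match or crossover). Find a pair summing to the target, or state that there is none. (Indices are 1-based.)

(-2, 21)

[1,6] -2+37=35 >19 → r--
[1,5] -2+33=31 >19 → r--
[1,4] -2+30=28 >19 → r--
[1,3] -2+21=19 → found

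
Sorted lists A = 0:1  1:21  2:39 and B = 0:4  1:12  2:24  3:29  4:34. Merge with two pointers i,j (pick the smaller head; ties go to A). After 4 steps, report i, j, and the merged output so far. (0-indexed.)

[i=0,j=0] A[i]=1<=B[j]=4 take 1 → i++
[i=1,j=0] A[i]=21>B[j]=4 take 4 → j++
[i=1,j=1] A[i]=21>B[j]=12 take 12 → j++
[i=1,j=2] A[i]=21<=B[j]=24 take 21 → i++

i=2, j=2, merged so far=[1, 4, 12, 21]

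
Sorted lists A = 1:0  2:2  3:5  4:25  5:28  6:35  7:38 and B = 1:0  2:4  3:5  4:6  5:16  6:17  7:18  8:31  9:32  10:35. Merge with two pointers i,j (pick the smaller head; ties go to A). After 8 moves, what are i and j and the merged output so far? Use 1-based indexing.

i=4, j=6, merged so far=[0, 0, 2, 4, 5, 5, 6, 16]

i=1 j=1: A[i]=0<=B[j]=0 take 0, i++
i=2 j=1: A[i]=2>B[j]=0 take 0, j++
i=2 j=2: A[i]=2<=B[j]=4 take 2, i++
i=3 j=2: A[i]=5>B[j]=4 take 4, j++
i=3 j=3: A[i]=5<=B[j]=5 take 5, i++
i=4 j=3: A[i]=25>B[j]=5 take 5, j++
i=4 j=4: A[i]=25>B[j]=6 take 6, j++
i=4 j=5: A[i]=25>B[j]=16 take 16, j++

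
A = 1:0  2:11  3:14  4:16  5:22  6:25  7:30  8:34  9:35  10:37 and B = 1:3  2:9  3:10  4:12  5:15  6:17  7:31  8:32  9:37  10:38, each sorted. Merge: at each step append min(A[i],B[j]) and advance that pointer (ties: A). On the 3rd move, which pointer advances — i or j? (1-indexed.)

j

i=1 j=1: A[i]=0<=B[j]=3 take 0, i++
i=2 j=1: A[i]=11>B[j]=3 take 3, j++
i=2 j=2: A[i]=11>B[j]=9 take 9, j++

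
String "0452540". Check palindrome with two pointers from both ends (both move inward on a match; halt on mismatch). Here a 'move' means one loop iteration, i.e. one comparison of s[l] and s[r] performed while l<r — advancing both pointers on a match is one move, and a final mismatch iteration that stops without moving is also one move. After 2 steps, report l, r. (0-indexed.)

[0,6] '0'=='0' → l++,r--
[1,5] '4'=='4' → l++,r--

l=2, r=4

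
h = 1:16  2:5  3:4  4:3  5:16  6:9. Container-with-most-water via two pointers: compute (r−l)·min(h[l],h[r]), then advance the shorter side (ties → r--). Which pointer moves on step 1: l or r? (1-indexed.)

l=1 r=6: min(16,9)*5=45 best=45 *, r--

r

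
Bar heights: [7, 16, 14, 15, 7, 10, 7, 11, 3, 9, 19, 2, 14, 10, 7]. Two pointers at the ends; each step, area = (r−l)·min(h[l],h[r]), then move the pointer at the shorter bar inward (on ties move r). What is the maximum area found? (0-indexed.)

[0,14] min(7,7)*14=98 best=98 * → r--
[0,13] min(7,10)*13=91 best=98 → l++
[1,13] min(16,10)*12=120 best=120 * → r--
[1,12] min(16,14)*11=154 best=154 * → r--
[1,11] min(16,2)*10=20 best=154 → r--
[1,10] min(16,19)*9=144 best=154 → l++
[2,10] min(14,19)*8=112 best=154 → l++
[3,10] min(15,19)*7=105 best=154 → l++
[4,10] min(7,19)*6=42 best=154 → l++
[5,10] min(10,19)*5=50 best=154 → l++
[6,10] min(7,19)*4=28 best=154 → l++
[7,10] min(11,19)*3=33 best=154 → l++
[8,10] min(3,19)*2=6 best=154 → l++
[9,10] min(9,19)*1=9 best=154 → l++

max area = 154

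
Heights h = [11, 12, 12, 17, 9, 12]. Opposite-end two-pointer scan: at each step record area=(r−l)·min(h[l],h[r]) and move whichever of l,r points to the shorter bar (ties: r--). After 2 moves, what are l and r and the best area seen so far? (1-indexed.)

[1,6] min(11,12)*5=55 best=55 * → l++
[2,6] min(12,12)*4=48 best=55 → r--

l=2, r=5, best area=55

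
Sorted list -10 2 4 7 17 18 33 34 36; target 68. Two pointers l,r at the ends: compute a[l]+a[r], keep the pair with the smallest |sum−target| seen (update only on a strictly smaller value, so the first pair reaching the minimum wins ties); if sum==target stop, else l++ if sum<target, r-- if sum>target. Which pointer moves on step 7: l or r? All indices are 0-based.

[0,8] -10+36=26 d=42 * → l++
[1,8] 2+36=38 d=30 * → l++
[2,8] 4+36=40 d=28 * → l++
[3,8] 7+36=43 d=25 * → l++
[4,8] 17+36=53 d=15 * → l++
[5,8] 18+36=54 d=14 * → l++
[6,8] 33+36=69 d=1 * → r--

r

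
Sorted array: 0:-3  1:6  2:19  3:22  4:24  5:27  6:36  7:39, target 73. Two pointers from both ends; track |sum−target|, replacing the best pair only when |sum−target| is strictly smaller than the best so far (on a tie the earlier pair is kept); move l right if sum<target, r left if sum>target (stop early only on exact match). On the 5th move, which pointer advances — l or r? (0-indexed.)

l=0 r=7: -3+39=36 d=37 *, l++
l=1 r=7: 6+39=45 d=28 *, l++
l=2 r=7: 19+39=58 d=15 *, l++
l=3 r=7: 22+39=61 d=12 *, l++
l=4 r=7: 24+39=63 d=10 *, l++

l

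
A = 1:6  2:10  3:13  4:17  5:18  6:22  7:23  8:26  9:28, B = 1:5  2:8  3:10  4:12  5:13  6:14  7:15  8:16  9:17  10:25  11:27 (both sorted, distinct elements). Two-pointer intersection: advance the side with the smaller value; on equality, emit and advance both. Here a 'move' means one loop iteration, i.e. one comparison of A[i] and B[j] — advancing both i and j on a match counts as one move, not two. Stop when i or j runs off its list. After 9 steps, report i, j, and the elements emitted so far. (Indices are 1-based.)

i=4, j=9, emitted=[10, 13]

i=1 j=1: 6>5, j++
i=1 j=2: 6<8, i++
i=2 j=2: 10>8, j++
i=2 j=3: 10==10 emit, i++,j++
i=3 j=4: 13>12, j++
i=3 j=5: 13==13 emit, i++,j++
i=4 j=6: 17>14, j++
i=4 j=7: 17>15, j++
i=4 j=8: 17>16, j++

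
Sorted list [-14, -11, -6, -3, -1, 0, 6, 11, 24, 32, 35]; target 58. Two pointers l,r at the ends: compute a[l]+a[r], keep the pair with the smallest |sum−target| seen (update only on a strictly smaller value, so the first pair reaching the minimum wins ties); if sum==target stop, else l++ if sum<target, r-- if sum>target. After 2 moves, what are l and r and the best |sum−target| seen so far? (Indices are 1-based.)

l=1 r=11: -14+35=21 d=37 *, l++
l=2 r=11: -11+35=24 d=34 *, l++

l=3, r=11, best |Δ|=34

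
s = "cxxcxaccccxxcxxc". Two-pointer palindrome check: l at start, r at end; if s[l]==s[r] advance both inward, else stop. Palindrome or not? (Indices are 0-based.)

l=0 r=15: 'c'=='c', l++,r--
l=1 r=14: 'x'=='x', l++,r--
l=2 r=13: 'x'=='x', l++,r--
l=3 r=12: 'c'=='c', l++,r--
l=4 r=11: 'x'=='x', l++,r--
l=5 r=10: 'a'!='x', stop

not a palindrome (mismatch at 5,10)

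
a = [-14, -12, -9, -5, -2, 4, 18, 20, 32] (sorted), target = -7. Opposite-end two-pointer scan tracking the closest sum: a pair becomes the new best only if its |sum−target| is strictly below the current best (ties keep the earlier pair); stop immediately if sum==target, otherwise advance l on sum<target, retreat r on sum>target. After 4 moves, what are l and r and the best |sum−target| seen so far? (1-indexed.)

[1,9] -14+32=18 d=25 * → r--
[1,8] -14+20=6 d=13 * → r--
[1,7] -14+18=4 d=11 * → r--
[1,6] -14+4=-10 d=3 * → l++

l=2, r=6, best |Δ|=3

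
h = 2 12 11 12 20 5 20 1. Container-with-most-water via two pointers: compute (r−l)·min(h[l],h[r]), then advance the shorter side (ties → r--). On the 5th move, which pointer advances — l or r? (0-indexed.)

l

l=0 r=7: min(2,1)*7=7 best=7 *, r--
l=0 r=6: min(2,20)*6=12 best=12 *, l++
l=1 r=6: min(12,20)*5=60 best=60 *, l++
l=2 r=6: min(11,20)*4=44 best=60, l++
l=3 r=6: min(12,20)*3=36 best=60, l++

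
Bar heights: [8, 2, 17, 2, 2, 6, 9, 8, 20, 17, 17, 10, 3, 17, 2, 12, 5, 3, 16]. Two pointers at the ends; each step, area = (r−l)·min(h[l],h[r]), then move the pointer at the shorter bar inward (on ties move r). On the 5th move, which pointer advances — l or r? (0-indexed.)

r

l=0 r=18: min(8,16)*18=144 best=144 *, l++
l=1 r=18: min(2,16)*17=34 best=144, l++
l=2 r=18: min(17,16)*16=256 best=256 *, r--
l=2 r=17: min(17,3)*15=45 best=256, r--
l=2 r=16: min(17,5)*14=70 best=256, r--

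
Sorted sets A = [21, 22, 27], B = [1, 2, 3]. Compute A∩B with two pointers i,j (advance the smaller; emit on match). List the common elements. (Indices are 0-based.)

intersection = []

[i=0,j=0] 21>1 → j++
[i=0,j=1] 21>2 → j++
[i=0,j=2] 21>3 → j++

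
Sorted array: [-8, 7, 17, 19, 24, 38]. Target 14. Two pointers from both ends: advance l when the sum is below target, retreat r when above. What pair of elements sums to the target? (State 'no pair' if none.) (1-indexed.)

no pair

l=1 r=6: -8+38=30 >14, r--
l=1 r=5: -8+24=16 >14, r--
l=1 r=4: -8+19=11 <14, l++
l=2 r=4: 7+19=26 >14, r--
l=2 r=3: 7+17=24 >14, r--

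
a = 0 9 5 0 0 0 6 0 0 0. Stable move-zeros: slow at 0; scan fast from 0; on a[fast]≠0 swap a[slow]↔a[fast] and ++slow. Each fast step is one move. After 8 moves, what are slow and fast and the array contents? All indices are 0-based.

slow=3, fast=8, a=[9, 5, 6, 0, 0, 0, 0, 0, 0, 0]

(s=0,f=0) a[fast]=0 → fast++
(s=0,f=1) a[fast]=9≠0 swap→a[0]=9 → slow++,fast++
(s=1,f=2) a[fast]=5≠0 swap→a[1]=5 → slow++,fast++
(s=2,f=3) a[fast]=0 → fast++
(s=2,f=4) a[fast]=0 → fast++
(s=2,f=5) a[fast]=0 → fast++
(s=2,f=6) a[fast]=6≠0 swap→a[2]=6 → slow++,fast++
(s=3,f=7) a[fast]=0 → fast++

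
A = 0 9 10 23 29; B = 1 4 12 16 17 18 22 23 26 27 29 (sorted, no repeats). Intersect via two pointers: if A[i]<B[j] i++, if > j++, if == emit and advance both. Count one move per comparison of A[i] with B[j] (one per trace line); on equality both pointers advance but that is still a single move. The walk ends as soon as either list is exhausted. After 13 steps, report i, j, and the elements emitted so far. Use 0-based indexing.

i=0 j=0: 0<1, i++
i=1 j=0: 9>1, j++
i=1 j=1: 9>4, j++
i=1 j=2: 9<12, i++
i=2 j=2: 10<12, i++
i=3 j=2: 23>12, j++
i=3 j=3: 23>16, j++
i=3 j=4: 23>17, j++
i=3 j=5: 23>18, j++
i=3 j=6: 23>22, j++
i=3 j=7: 23==23 emit, i++,j++
i=4 j=8: 29>26, j++
i=4 j=9: 29>27, j++

i=4, j=10, emitted=[23]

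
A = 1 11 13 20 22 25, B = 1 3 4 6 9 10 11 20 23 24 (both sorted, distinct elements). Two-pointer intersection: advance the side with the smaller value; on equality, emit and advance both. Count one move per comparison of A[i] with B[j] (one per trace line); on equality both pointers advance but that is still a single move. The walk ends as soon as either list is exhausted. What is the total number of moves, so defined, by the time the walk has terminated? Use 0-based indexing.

i=0 j=0: 1==1 emit, i++,j++
i=1 j=1: 11>3, j++
i=1 j=2: 11>4, j++
i=1 j=3: 11>6, j++
i=1 j=4: 11>9, j++
i=1 j=5: 11>10, j++
i=1 j=6: 11==11 emit, i++,j++
i=2 j=7: 13<20, i++
i=3 j=7: 20==20 emit, i++,j++
i=4 j=8: 22<23, i++
i=5 j=8: 25>23, j++
i=5 j=9: 25>24, j++

12 moves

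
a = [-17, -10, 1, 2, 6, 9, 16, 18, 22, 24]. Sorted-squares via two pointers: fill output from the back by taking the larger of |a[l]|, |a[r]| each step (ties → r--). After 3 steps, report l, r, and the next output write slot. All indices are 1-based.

l=1 r=10: |-17|<=|24| out[10]=576, r--
l=1 r=9: |-17|<=|22| out[9]=484, r--
l=1 r=8: |-17|<=|18| out[8]=324, r--

l=1, r=7, next write slot=7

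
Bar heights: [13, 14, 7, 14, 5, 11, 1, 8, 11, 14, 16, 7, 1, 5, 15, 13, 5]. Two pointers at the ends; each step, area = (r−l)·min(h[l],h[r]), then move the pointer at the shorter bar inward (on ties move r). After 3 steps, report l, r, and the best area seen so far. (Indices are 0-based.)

l=0 r=16: min(13,5)*16=80 best=80 *, r--
l=0 r=15: min(13,13)*15=195 best=195 *, r--
l=0 r=14: min(13,15)*14=182 best=195, l++

l=1, r=14, best area=195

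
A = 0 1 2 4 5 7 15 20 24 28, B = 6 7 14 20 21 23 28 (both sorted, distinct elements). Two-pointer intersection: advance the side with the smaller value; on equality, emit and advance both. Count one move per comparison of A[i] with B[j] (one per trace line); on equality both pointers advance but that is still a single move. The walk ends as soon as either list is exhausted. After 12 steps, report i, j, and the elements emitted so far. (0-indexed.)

i=8, j=6, emitted=[7, 20]

[i=0,j=0] 0<6 → i++
[i=1,j=0] 1<6 → i++
[i=2,j=0] 2<6 → i++
[i=3,j=0] 4<6 → i++
[i=4,j=0] 5<6 → i++
[i=5,j=0] 7>6 → j++
[i=5,j=1] 7==7 emit → i++,j++
[i=6,j=2] 15>14 → j++
[i=6,j=3] 15<20 → i++
[i=7,j=3] 20==20 emit → i++,j++
[i=8,j=4] 24>21 → j++
[i=8,j=5] 24>23 → j++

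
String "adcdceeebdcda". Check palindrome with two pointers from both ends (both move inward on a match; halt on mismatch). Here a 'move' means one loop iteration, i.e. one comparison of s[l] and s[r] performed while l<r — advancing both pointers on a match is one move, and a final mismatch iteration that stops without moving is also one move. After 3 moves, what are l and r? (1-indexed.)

l=4, r=10

l=1 r=13: 'a'=='a', l++,r--
l=2 r=12: 'd'=='d', l++,r--
l=3 r=11: 'c'=='c', l++,r--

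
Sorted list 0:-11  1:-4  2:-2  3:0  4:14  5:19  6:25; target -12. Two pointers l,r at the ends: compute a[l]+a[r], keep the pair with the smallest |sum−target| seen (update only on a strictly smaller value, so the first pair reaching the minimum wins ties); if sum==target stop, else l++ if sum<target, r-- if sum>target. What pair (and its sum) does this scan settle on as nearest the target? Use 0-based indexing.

pair (-11, 0) with sum -11 (|Δ|=1)

l=0 r=6: -11+25=14 d=26 *, r--
l=0 r=5: -11+19=8 d=20 *, r--
l=0 r=4: -11+14=3 d=15 *, r--
l=0 r=3: -11+0=-11 d=1 *, r--
l=0 r=2: -11+-2=-13 d=1, l++
l=1 r=2: -4+-2=-6 d=6, r--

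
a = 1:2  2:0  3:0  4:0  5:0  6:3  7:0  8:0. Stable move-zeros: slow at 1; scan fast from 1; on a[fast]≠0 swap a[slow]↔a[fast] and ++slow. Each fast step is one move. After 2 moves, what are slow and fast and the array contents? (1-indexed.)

(s=1,f=1) a[fast]=2≠0 swap→a[1]=2 → slow++,fast++
(s=2,f=2) a[fast]=0 → fast++

slow=2, fast=3, a=[2, 0, 0, 0, 0, 3, 0, 0]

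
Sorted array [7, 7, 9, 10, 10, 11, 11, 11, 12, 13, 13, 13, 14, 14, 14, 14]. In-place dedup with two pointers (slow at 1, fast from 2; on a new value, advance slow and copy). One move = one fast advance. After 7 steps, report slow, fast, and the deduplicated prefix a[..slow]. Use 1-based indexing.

slow=4, fast=9, prefix=[7, 9, 10, 11]

(s=1,f=2) a[fast]=7=a[slow] dup → fast++
(s=1,f=3) a[fast]=9≠a[slow]=7 write a[2]=9 → slow++,fast++
(s=2,f=4) a[fast]=10≠a[slow]=9 write a[3]=10 → slow++,fast++
(s=3,f=5) a[fast]=10=a[slow] dup → fast++
(s=3,f=6) a[fast]=11≠a[slow]=10 write a[4]=11 → slow++,fast++
(s=4,f=7) a[fast]=11=a[slow] dup → fast++
(s=4,f=8) a[fast]=11=a[slow] dup → fast++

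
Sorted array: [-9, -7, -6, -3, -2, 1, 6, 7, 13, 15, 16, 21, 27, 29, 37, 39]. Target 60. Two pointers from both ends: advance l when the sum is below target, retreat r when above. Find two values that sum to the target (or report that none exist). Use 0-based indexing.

(21, 39)

[0,15] -9+39=30 <60 → l++
[1,15] -7+39=32 <60 → l++
[2,15] -6+39=33 <60 → l++
[3,15] -3+39=36 <60 → l++
[4,15] -2+39=37 <60 → l++
[5,15] 1+39=40 <60 → l++
[6,15] 6+39=45 <60 → l++
[7,15] 7+39=46 <60 → l++
[8,15] 13+39=52 <60 → l++
[9,15] 15+39=54 <60 → l++
[10,15] 16+39=55 <60 → l++
[11,15] 21+39=60 → found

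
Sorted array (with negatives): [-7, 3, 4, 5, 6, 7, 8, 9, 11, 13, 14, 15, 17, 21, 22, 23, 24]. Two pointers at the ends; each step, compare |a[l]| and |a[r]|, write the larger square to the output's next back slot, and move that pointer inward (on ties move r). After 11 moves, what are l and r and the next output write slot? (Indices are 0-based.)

l=0, r=5, next write slot=5

l=0 r=16: |-7|<=|24| out[16]=576, r--
l=0 r=15: |-7|<=|23| out[15]=529, r--
l=0 r=14: |-7|<=|22| out[14]=484, r--
l=0 r=13: |-7|<=|21| out[13]=441, r--
l=0 r=12: |-7|<=|17| out[12]=289, r--
l=0 r=11: |-7|<=|15| out[11]=225, r--
l=0 r=10: |-7|<=|14| out[10]=196, r--
l=0 r=9: |-7|<=|13| out[9]=169, r--
l=0 r=8: |-7|<=|11| out[8]=121, r--
l=0 r=7: |-7|<=|9| out[7]=81, r--
l=0 r=6: |-7|<=|8| out[6]=64, r--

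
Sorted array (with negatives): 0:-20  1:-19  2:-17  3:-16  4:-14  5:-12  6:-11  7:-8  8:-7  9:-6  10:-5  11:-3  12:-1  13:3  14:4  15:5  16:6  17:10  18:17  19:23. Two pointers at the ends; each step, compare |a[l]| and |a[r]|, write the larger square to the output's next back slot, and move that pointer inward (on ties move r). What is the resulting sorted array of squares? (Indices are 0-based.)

[1, 9, 9, 16, 25, 25, 36, 36, 49, 64, 100, 121, 144, 196, 256, 289, 289, 361, 400, 529]

[0,19] |-20|<=|23| out[19]=529 → r--
[0,18] |-20|>|17| out[18]=400 → l++
[1,18] |-19|>|17| out[17]=361 → l++
[2,18] |-17|<=|17| out[16]=289 → r--
[2,17] |-17|>|10| out[15]=289 → l++
[3,17] |-16|>|10| out[14]=256 → l++
[4,17] |-14|>|10| out[13]=196 → l++
[5,17] |-12|>|10| out[12]=144 → l++
[6,17] |-11|>|10| out[11]=121 → l++
[7,17] |-8|<=|10| out[10]=100 → r--
[7,16] |-8|>|6| out[9]=64 → l++
[8,16] |-7|>|6| out[8]=49 → l++
[9,16] |-6|<=|6| out[7]=36 → r--
[9,15] |-6|>|5| out[6]=36 → l++
[10,15] |-5|<=|5| out[5]=25 → r--
[10,14] |-5|>|4| out[4]=25 → l++
[11,14] |-3|<=|4| out[3]=16 → r--
[11,13] |-3|<=|3| out[2]=9 → r--
[11,12] |-3|>|-1| out[1]=9 → l++
[12,12] |-1|<=|-1| out[0]=1 → r--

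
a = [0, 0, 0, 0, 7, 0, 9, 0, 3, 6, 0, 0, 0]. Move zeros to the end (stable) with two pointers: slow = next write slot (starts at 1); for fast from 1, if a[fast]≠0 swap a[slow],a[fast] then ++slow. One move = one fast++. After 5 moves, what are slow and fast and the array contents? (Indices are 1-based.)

slow=2, fast=6, a=[7, 0, 0, 0, 0, 0, 9, 0, 3, 6, 0, 0, 0]

slow=1 fast=1: a[fast]=0, fast++
slow=1 fast=2: a[fast]=0, fast++
slow=1 fast=3: a[fast]=0, fast++
slow=1 fast=4: a[fast]=0, fast++
slow=1 fast=5: a[fast]=7≠0 swap→a[1]=7, slow++,fast++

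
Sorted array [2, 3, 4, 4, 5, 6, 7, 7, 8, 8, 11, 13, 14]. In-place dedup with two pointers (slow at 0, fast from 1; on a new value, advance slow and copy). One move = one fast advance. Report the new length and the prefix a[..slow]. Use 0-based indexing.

length 10; prefix = [2, 3, 4, 5, 6, 7, 8, 11, 13, 14]

(s=0,f=1) a[fast]=3≠a[slow]=2 write a[1]=3 → slow++,fast++
(s=1,f=2) a[fast]=4≠a[slow]=3 write a[2]=4 → slow++,fast++
(s=2,f=3) a[fast]=4=a[slow] dup → fast++
(s=2,f=4) a[fast]=5≠a[slow]=4 write a[3]=5 → slow++,fast++
(s=3,f=5) a[fast]=6≠a[slow]=5 write a[4]=6 → slow++,fast++
(s=4,f=6) a[fast]=7≠a[slow]=6 write a[5]=7 → slow++,fast++
(s=5,f=7) a[fast]=7=a[slow] dup → fast++
(s=5,f=8) a[fast]=8≠a[slow]=7 write a[6]=8 → slow++,fast++
(s=6,f=9) a[fast]=8=a[slow] dup → fast++
(s=6,f=10) a[fast]=11≠a[slow]=8 write a[7]=11 → slow++,fast++
(s=7,f=11) a[fast]=13≠a[slow]=11 write a[8]=13 → slow++,fast++
(s=8,f=12) a[fast]=14≠a[slow]=13 write a[9]=14 → slow++,fast++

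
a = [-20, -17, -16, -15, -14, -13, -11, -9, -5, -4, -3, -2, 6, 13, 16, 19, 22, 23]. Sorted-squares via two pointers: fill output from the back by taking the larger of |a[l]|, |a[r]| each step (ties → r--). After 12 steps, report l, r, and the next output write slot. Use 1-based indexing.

l=8, r=13, next write slot=6

l=1 r=18: |-20|<=|23| out[18]=529, r--
l=1 r=17: |-20|<=|22| out[17]=484, r--
l=1 r=16: |-20|>|19| out[16]=400, l++
l=2 r=16: |-17|<=|19| out[15]=361, r--
l=2 r=15: |-17|>|16| out[14]=289, l++
l=3 r=15: |-16|<=|16| out[13]=256, r--
l=3 r=14: |-16|>|13| out[12]=256, l++
l=4 r=14: |-15|>|13| out[11]=225, l++
l=5 r=14: |-14|>|13| out[10]=196, l++
l=6 r=14: |-13|<=|13| out[9]=169, r--
l=6 r=13: |-13|>|6| out[8]=169, l++
l=7 r=13: |-11|>|6| out[7]=121, l++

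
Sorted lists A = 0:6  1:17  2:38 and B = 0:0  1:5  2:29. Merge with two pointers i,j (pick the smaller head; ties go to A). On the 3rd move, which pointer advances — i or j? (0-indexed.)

i

[i=0,j=0] A[i]=6>B[j]=0 take 0 → j++
[i=0,j=1] A[i]=6>B[j]=5 take 5 → j++
[i=0,j=2] A[i]=6<=B[j]=29 take 6 → i++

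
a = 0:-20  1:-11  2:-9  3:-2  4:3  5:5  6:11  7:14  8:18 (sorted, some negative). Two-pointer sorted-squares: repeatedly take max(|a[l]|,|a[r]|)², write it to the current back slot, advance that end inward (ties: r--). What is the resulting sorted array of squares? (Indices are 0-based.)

[4, 9, 25, 81, 121, 121, 196, 324, 400]

[0,8] |-20|>|18| out[8]=400 → l++
[1,8] |-11|<=|18| out[7]=324 → r--
[1,7] |-11|<=|14| out[6]=196 → r--
[1,6] |-11|<=|11| out[5]=121 → r--
[1,5] |-11|>|5| out[4]=121 → l++
[2,5] |-9|>|5| out[3]=81 → l++
[3,5] |-2|<=|5| out[2]=25 → r--
[3,4] |-2|<=|3| out[1]=9 → r--
[3,3] |-2|<=|-2| out[0]=4 → r--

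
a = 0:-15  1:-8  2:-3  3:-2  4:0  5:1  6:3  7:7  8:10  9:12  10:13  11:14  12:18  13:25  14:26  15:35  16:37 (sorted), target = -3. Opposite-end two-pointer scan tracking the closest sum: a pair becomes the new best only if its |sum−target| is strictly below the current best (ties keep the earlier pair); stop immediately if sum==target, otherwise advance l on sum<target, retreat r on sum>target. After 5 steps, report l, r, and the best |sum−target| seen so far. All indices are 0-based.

l=0, r=11, best |Δ|=6

l=0 r=16: -15+37=22 d=25 *, r--
l=0 r=15: -15+35=20 d=23 *, r--
l=0 r=14: -15+26=11 d=14 *, r--
l=0 r=13: -15+25=10 d=13 *, r--
l=0 r=12: -15+18=3 d=6 *, r--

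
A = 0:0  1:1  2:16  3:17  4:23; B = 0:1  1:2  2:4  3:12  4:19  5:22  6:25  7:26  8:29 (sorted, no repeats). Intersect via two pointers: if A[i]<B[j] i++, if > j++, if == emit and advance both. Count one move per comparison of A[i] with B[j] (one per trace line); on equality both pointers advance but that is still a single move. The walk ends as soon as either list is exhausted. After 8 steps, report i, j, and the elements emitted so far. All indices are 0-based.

[i=0,j=0] 0<1 → i++
[i=1,j=0] 1==1 emit → i++,j++
[i=2,j=1] 16>2 → j++
[i=2,j=2] 16>4 → j++
[i=2,j=3] 16>12 → j++
[i=2,j=4] 16<19 → i++
[i=3,j=4] 17<19 → i++
[i=4,j=4] 23>19 → j++

i=4, j=5, emitted=[1]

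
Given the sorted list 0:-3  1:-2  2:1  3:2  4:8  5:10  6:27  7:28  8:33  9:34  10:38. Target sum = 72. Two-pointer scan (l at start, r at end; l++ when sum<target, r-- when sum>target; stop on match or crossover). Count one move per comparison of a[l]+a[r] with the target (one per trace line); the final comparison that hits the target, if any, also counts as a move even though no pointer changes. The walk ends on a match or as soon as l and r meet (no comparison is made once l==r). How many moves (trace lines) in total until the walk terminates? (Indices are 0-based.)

10 moves

l=0 r=10: -3+38=35 <72, l++
l=1 r=10: -2+38=36 <72, l++
l=2 r=10: 1+38=39 <72, l++
l=3 r=10: 2+38=40 <72, l++
l=4 r=10: 8+38=46 <72, l++
l=5 r=10: 10+38=48 <72, l++
l=6 r=10: 27+38=65 <72, l++
l=7 r=10: 28+38=66 <72, l++
l=8 r=10: 33+38=71 <72, l++
l=9 r=10: 34+38=72, found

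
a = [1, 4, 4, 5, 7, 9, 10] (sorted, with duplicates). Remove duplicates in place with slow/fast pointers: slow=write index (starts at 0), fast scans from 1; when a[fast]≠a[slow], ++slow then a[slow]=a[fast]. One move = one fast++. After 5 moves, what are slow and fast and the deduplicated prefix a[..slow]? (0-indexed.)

slow=4, fast=6, prefix=[1, 4, 5, 7, 9]

(s=0,f=1) a[fast]=4≠a[slow]=1 write a[1]=4 → slow++,fast++
(s=1,f=2) a[fast]=4=a[slow] dup → fast++
(s=1,f=3) a[fast]=5≠a[slow]=4 write a[2]=5 → slow++,fast++
(s=2,f=4) a[fast]=7≠a[slow]=5 write a[3]=7 → slow++,fast++
(s=3,f=5) a[fast]=9≠a[slow]=7 write a[4]=9 → slow++,fast++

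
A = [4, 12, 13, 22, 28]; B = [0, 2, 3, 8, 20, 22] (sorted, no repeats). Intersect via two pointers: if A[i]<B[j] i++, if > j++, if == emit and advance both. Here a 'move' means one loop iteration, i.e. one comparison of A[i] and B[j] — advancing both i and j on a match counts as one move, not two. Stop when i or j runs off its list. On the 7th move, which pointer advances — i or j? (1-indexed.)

i=1 j=1: 4>0, j++
i=1 j=2: 4>2, j++
i=1 j=3: 4>3, j++
i=1 j=4: 4<8, i++
i=2 j=4: 12>8, j++
i=2 j=5: 12<20, i++
i=3 j=5: 13<20, i++

i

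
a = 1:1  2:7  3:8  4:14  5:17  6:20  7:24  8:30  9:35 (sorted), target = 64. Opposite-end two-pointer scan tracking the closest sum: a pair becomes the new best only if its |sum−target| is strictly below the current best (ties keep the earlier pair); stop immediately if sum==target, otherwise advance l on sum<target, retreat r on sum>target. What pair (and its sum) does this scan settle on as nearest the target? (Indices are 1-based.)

[1,9] 1+35=36 d=28 * → l++
[2,9] 7+35=42 d=22 * → l++
[3,9] 8+35=43 d=21 * → l++
[4,9] 14+35=49 d=15 * → l++
[5,9] 17+35=52 d=12 * → l++
[6,9] 20+35=55 d=9 * → l++
[7,9] 24+35=59 d=5 * → l++
[8,9] 30+35=65 d=1 * → r--

pair (30, 35) with sum 65 (|Δ|=1)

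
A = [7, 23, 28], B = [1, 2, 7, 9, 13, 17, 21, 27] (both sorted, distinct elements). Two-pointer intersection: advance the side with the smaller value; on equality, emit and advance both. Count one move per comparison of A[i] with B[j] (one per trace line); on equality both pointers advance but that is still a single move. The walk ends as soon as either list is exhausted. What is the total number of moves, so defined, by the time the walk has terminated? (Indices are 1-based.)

[i=1,j=1] 7>1 → j++
[i=1,j=2] 7>2 → j++
[i=1,j=3] 7==7 emit → i++,j++
[i=2,j=4] 23>9 → j++
[i=2,j=5] 23>13 → j++
[i=2,j=6] 23>17 → j++
[i=2,j=7] 23>21 → j++
[i=2,j=8] 23<27 → i++
[i=3,j=8] 28>27 → j++

9 moves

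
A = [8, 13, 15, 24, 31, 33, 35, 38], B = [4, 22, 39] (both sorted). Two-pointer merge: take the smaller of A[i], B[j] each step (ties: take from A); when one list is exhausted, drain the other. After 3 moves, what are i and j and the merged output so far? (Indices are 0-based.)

[i=0,j=0] A[i]=8>B[j]=4 take 4 → j++
[i=0,j=1] A[i]=8<=B[j]=22 take 8 → i++
[i=1,j=1] A[i]=13<=B[j]=22 take 13 → i++

i=2, j=1, merged so far=[4, 8, 13]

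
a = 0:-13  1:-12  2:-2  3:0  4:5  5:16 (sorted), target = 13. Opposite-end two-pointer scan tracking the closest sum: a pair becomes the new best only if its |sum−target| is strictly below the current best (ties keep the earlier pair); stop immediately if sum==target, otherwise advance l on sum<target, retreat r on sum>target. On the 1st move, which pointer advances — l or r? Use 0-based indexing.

l=0 r=5: -13+16=3 d=10 *, l++

l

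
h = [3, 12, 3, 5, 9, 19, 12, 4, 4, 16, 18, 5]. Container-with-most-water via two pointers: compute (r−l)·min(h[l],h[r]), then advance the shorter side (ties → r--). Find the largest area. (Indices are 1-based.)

l=1 r=12: min(3,5)*11=33 best=33 *, l++
l=2 r=12: min(12,5)*10=50 best=50 *, r--
l=2 r=11: min(12,18)*9=108 best=108 *, l++
l=3 r=11: min(3,18)*8=24 best=108, l++
l=4 r=11: min(5,18)*7=35 best=108, l++
l=5 r=11: min(9,18)*6=54 best=108, l++
l=6 r=11: min(19,18)*5=90 best=108, r--
l=6 r=10: min(19,16)*4=64 best=108, r--
l=6 r=9: min(19,4)*3=12 best=108, r--
l=6 r=8: min(19,4)*2=8 best=108, r--
l=6 r=7: min(19,12)*1=12 best=108, r--

max area = 108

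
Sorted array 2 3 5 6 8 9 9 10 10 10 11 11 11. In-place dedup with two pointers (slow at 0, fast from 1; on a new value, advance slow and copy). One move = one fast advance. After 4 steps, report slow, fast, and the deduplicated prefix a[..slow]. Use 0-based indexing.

slow=0 fast=1: a[fast]=3≠a[slow]=2 write a[1]=3, slow++,fast++
slow=1 fast=2: a[fast]=5≠a[slow]=3 write a[2]=5, slow++,fast++
slow=2 fast=3: a[fast]=6≠a[slow]=5 write a[3]=6, slow++,fast++
slow=3 fast=4: a[fast]=8≠a[slow]=6 write a[4]=8, slow++,fast++

slow=4, fast=5, prefix=[2, 3, 5, 6, 8]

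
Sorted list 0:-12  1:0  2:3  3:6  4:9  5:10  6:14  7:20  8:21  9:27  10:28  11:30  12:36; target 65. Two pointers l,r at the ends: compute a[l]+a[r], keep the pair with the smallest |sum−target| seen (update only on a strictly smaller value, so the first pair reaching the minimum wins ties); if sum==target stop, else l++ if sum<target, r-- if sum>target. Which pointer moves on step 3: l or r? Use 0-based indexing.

l=0 r=12: -12+36=24 d=41 *, l++
l=1 r=12: 0+36=36 d=29 *, l++
l=2 r=12: 3+36=39 d=26 *, l++

l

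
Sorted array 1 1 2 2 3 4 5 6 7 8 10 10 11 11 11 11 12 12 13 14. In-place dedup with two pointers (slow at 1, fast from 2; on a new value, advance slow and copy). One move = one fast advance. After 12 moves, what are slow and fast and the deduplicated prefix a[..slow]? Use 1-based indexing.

(s=1,f=2) a[fast]=1=a[slow] dup → fast++
(s=1,f=3) a[fast]=2≠a[slow]=1 write a[2]=2 → slow++,fast++
(s=2,f=4) a[fast]=2=a[slow] dup → fast++
(s=2,f=5) a[fast]=3≠a[slow]=2 write a[3]=3 → slow++,fast++
(s=3,f=6) a[fast]=4≠a[slow]=3 write a[4]=4 → slow++,fast++
(s=4,f=7) a[fast]=5≠a[slow]=4 write a[5]=5 → slow++,fast++
(s=5,f=8) a[fast]=6≠a[slow]=5 write a[6]=6 → slow++,fast++
(s=6,f=9) a[fast]=7≠a[slow]=6 write a[7]=7 → slow++,fast++
(s=7,f=10) a[fast]=8≠a[slow]=7 write a[8]=8 → slow++,fast++
(s=8,f=11) a[fast]=10≠a[slow]=8 write a[9]=10 → slow++,fast++
(s=9,f=12) a[fast]=10=a[slow] dup → fast++
(s=9,f=13) a[fast]=11≠a[slow]=10 write a[10]=11 → slow++,fast++

slow=10, fast=14, prefix=[1, 2, 3, 4, 5, 6, 7, 8, 10, 11]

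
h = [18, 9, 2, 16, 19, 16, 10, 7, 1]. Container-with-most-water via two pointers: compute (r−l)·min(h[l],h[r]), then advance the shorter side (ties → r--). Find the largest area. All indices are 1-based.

max area = 80

[1,9] min(18,1)*8=8 best=8 * → r--
[1,8] min(18,7)*7=49 best=49 * → r--
[1,7] min(18,10)*6=60 best=60 * → r--
[1,6] min(18,16)*5=80 best=80 * → r--
[1,5] min(18,19)*4=72 best=80 → l++
[2,5] min(9,19)*3=27 best=80 → l++
[3,5] min(2,19)*2=4 best=80 → l++
[4,5] min(16,19)*1=16 best=80 → l++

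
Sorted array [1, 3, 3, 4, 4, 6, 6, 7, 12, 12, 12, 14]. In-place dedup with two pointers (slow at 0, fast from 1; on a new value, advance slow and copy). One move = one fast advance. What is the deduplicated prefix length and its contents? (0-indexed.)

length 7; prefix = [1, 3, 4, 6, 7, 12, 14]

(s=0,f=1) a[fast]=3≠a[slow]=1 write a[1]=3 → slow++,fast++
(s=1,f=2) a[fast]=3=a[slow] dup → fast++
(s=1,f=3) a[fast]=4≠a[slow]=3 write a[2]=4 → slow++,fast++
(s=2,f=4) a[fast]=4=a[slow] dup → fast++
(s=2,f=5) a[fast]=6≠a[slow]=4 write a[3]=6 → slow++,fast++
(s=3,f=6) a[fast]=6=a[slow] dup → fast++
(s=3,f=7) a[fast]=7≠a[slow]=6 write a[4]=7 → slow++,fast++
(s=4,f=8) a[fast]=12≠a[slow]=7 write a[5]=12 → slow++,fast++
(s=5,f=9) a[fast]=12=a[slow] dup → fast++
(s=5,f=10) a[fast]=12=a[slow] dup → fast++
(s=5,f=11) a[fast]=14≠a[slow]=12 write a[6]=14 → slow++,fast++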